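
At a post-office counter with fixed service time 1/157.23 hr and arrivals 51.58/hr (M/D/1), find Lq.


ρ = 51.58/157.23 = 0.3281
M/D/1: Lq = ρ²/(2(1−ρ)) = 0.1076/(2·0.6719) = 0.08008

Final: 0.08008


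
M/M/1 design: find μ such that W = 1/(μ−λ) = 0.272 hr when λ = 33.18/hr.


W = 1/(μ−λ) ⇒ μ − λ = 1/W = 1/0.272 = 3.6765
μ = λ + 1/W = 33.18 + 3.6765 = 36.8565 per hr

Final: 36.8565 /hr


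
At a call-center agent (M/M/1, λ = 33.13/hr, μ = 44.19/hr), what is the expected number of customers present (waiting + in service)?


ρ = λ/μ = 33.13/44.19 = 0.7497
L = ρ/(1−ρ) = 0.7497/(1 − 0.7497) = 0.7497/0.2503 = 2.9955

Final: 2.9955


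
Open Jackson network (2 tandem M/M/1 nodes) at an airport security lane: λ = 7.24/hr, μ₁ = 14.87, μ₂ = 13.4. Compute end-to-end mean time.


Each node sees arrival rate λ = 7.24/hr (tandem ⇒ throughput preserved).
W₁ = 1/(μ₁−λ) = 1/(14.87−7.24) = 0.13106 hr
W₂ = 1/(μ₂−λ) = 1/(13.4−7.24) = 0.16234 hr
W_total = W₁ + W₂ = 0.13106 + 0.16234 = 0.29340 hr

Final: 0.29340 hr


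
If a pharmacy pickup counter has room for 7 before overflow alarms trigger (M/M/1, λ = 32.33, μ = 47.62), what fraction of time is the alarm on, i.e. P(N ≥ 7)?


ρ = 32.33/47.62 = 0.6789
P(N ≥ n) = ρ^n = 0.6789^7 = 0.066484

Final: 0.066484


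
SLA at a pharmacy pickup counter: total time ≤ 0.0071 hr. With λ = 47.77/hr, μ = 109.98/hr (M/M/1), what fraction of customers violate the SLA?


W ~ Exponential(μ−λ) for M/M/1.
μ − λ = 109.98 − 47.77 = 62.2100
P(W > t) = e^{−(μ−λ)t} = e^{−0.4417} = 0.642948

Final: 0.642948


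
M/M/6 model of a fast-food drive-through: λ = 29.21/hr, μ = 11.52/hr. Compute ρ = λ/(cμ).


ρ = λ/(cμ) = 29.21/(6·11.52) = 29.21/69.12 = 0.4226

Final: 0.4226


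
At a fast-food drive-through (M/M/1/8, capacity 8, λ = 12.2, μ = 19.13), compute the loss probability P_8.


ρ = λ/μ = 12.2/19.13 = 0.6377
P_K = (1−ρ)ρ^K/(1−ρ^(K+1)) = (0.3623·0.027363)/(1 − 0.017450)
= 0.009912/0.982550 = 0.010088

Final: 0.010088


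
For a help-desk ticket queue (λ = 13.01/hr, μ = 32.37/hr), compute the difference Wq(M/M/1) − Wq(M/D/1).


ρ = 13.01/32.37 = 0.4019
Wq(M/M/1) = ρ/(μ−λ) = 0.4019/19.36 = 0.02076 hr
Wq(M/D/1) = ρ/(2(μ−λ)) = 0.01038 hr
Savings = 0.02076 − 0.01038 = 0.01038 hr

Final: 0.01038 hr


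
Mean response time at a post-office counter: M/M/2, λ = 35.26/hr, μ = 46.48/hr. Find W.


a = 0.7586; ρ = 0.3793; P₀ = 0.450008
Lq = P₀·a^c·ρ/(c!(1−ρ)²) = 0.12748
Wq = Lq/λ = 0.12748/35.26 = 0.003615 hr
W = Wq + 1/μ = 0.003615 + 0.02151 = 0.02513 hr

Final: 0.02513 hr


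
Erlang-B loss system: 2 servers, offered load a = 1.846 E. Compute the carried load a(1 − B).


B(2,1.846) = 0.374486 (Erlang-B)
Carried load = a(1 − B) = 1.846·(1 − 0.374486) = 1.846·0.625514 = 1.1547 E

Final: 1.1547 Erlangs


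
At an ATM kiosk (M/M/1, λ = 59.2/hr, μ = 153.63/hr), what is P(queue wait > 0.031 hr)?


ρ = 59.2/153.63 = 0.3853
P(Wq > t) = ρ·e^{−(μ−λ)t} = 0.3853·e^{−2.9273}
= 0.3853·0.053540 = 0.020631

Final: 0.020631


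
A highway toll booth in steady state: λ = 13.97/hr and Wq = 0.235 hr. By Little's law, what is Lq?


Lq = λWq = 13.97·0.235 = 3.2830

Final: 3.2830


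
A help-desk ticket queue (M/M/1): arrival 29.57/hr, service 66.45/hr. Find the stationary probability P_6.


ρ = 29.57/66.45 = 0.4450
P_n = (1−ρ)·ρ^n = (1 − 0.4450)·0.4450^6 = 0.5550·0.007765 = 0.004310

Final: 0.004310


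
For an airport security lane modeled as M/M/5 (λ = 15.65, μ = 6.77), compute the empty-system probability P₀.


a = λ/μ = 15.65/6.77 = 2.3117; ρ = a/c = 0.4623
Σ_{k=0}^{4} a^k/k! (terms k=0..4) = 1.00000 + 2.31167 + 2.67191 + 2.05886 + 1.18985 = 9.23228
Tail: a^5/(5!(1−ρ)) = 66.01283/(120·0.5377) = 1.02314
P₀ = 1/(9.23228 + 1.02314) = 1/10.25542 = 0.097509

Final: 0.097509


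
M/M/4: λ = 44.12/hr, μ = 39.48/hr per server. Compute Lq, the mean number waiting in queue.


a = λ/μ = 1.1175; ρ = a/4 = 0.2794
P₀ = 0.326291
Lq = P₀·a^c·ρ / (c!·(1−ρ)²) = 0.326291·1.55967·0.2794/(24·0.51929)
= 0.01141

Final: 0.01141


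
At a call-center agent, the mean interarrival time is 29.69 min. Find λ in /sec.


λ = 1/(interarrival time) in consistent units.
1 second = 0.0166667 min, so λ = 0.0166667/29.69 = 0.0005614 per second

Final: 0.0005614 /sec


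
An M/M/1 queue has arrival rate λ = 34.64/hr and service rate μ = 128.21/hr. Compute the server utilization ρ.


ρ = λ/μ = 34.64/128.21 = 0.2702

Final: 0.2702


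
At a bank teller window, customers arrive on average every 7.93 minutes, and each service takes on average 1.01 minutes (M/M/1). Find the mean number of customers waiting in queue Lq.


λ = 60/7.93 = 7.5662 /hr
μ = 60/1.01 = 59.4059 /hr
ρ = λ/μ = 7.5662/59.4059 = 0.1274
Lq = ρ²/(1−ρ) = 0.01622/0.8726 = 0.01859

Final: 0.01859


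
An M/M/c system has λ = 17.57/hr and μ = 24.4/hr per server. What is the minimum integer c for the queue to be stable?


Stability requires cμ > λ ⇔ c > λ/μ.
λ/μ = 17.57/24.4 = 0.7201
Minimum integer c = ⌊0.7201⌋ + 1 = 1
Check: 1·24.4 = 24.40 > 17.57, while 0·24.4 = 0.00 ≤ 17.57

Final: 1 servers


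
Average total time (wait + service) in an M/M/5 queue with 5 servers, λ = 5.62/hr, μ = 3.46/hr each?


a = 1.6243; ρ = 0.3249; P₀ = 0.196572
Lq = P₀·a^c·ρ/(c!(1−ρ)²) = 0.01320
Wq = Lq/λ = 0.01320/5.62 = 0.002349 hr
W = Wq + 1/μ = 0.002349 + 0.28902 = 0.29137 hr

Final: 0.29137 hr


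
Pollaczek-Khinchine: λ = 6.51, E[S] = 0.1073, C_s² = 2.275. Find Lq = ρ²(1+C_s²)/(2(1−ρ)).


ρ = λ·E[S] = 6.51·0.1073 = 0.6985
Lq = ρ²(1+C_s²)/(2(1−ρ)) = 0.4879·(1+2.275)/(2·0.3015)
= 0.4879·3.2750/0.6030 = 2.65026

Final: 2.65026


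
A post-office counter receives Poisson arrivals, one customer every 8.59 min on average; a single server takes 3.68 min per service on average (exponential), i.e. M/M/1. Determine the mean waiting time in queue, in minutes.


λ = 60/8.59 = 6.9849 /hr
μ = 60/3.68 = 16.3043 /hr
ρ = λ/μ = 6.9849/16.3043 = 0.4284
Wq = ρ/(μ−λ) = 0.4284/(16.3043−6.9849) = 0.04597 hr
In minutes: 0.04597·60 = 2.758 min

Final: 2.758 min


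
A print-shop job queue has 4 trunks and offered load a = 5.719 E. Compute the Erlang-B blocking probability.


B(c,a) = (a^c/c!) / Σ_{k=0}^{c} a^k/k!
a^4/4! = 44.572721
Σ terms (k=0..4): 1.00000 + 5.71900 + 16.35348 + 31.17518 + 44.57272 = 98.820386
B = 44.572721/98.820386 = 0.451048

Final: 0.451048


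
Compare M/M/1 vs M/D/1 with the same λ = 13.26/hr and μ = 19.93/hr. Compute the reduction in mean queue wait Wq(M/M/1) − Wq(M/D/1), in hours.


ρ = 13.26/19.93 = 0.6653
Wq(M/M/1) = ρ/(μ−λ) = 0.6653/6.67 = 0.09975 hr
Wq(M/D/1) = ρ/(2(μ−λ)) = 0.04987 hr
Savings = 0.09975 − 0.04987 = 0.04987 hr

Final: 0.04987 hr


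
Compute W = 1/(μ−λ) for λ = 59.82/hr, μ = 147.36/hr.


W = 1/(μ−λ) = 1/(147.36 − 59.82) = 1/87.54 = 0.01142 hr

Final: 0.01142 hr


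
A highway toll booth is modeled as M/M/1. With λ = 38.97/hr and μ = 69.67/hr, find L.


ρ = λ/μ = 38.97/69.67 = 0.5594
L = ρ/(1−ρ) = 0.5594/(1 − 0.5594) = 0.5594/0.4406 = 1.2694

Final: 1.2694


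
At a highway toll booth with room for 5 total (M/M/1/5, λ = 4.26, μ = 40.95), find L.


ρ = 4.26/40.95 = 0.1040
L = ρ[1 − (K+1)ρ^K + Kρ^(K+1)] / [(1−ρ)(1−ρ^(K+1))]
Numerator: 0.1040·(1 − 6·0.00001218 + 5·0.000001267) = 0.104022
Denominator: (0.8960)·(0.999999) = 0.895970
L = 0.104022/0.895970 = 0.1161

Final: 0.1161


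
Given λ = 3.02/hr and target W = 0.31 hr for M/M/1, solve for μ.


W = 1/(μ−λ) ⇒ μ − λ = 1/W = 1/0.31 = 3.2258
μ = λ + 1/W = 3.02 + 3.2258 = 6.2458 per hr

Final: 6.2458 /hr


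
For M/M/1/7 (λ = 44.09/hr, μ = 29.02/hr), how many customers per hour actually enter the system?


ρ = 1.5193; P_K = (1−ρ)ρ^7/(1−ρ^8) = 0.354281
λ_eff = λ(1 − P_K) = 44.09·(1 − 0.354281) = 44.09·0.645719 = 28.4698 /hr

Final: 28.4698 /hr


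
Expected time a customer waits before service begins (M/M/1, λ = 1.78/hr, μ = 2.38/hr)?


ρ = 1.78/2.38 = 0.7479
Wq = ρ/(μ−λ) = 0.7479/(2.38 − 1.78) = 0.7479/0.6000 = 1.2465 hr

Final: 1.2465 hr


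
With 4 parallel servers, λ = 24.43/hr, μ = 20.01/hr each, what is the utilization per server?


ρ = λ/(cμ) = 24.43/(4·20.01) = 24.43/80.04 = 0.3052

Final: 0.3052


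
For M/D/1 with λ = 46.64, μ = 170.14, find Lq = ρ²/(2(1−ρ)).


ρ = 46.64/170.14 = 0.2741
M/D/1: Lq = ρ²/(2(1−ρ)) = 0.07515/(2·0.7259) = 0.05176

Final: 0.05176


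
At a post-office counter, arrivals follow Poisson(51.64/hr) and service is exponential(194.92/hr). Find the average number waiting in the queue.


ρ = 51.64/194.92 = 0.2649
Lq = ρ²/(1−ρ) = 0.07019/0.7351 = 0.09548

Final: 0.09548


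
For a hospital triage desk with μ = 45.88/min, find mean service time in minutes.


Mean service time = 1/μ = 1/45.88 minute = 0.02180 minute
In minutes: 0.02180 × 1 = 0.02180 min

Final: 0.02180 min


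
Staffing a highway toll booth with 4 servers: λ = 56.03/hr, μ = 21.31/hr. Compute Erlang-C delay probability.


a = λ/μ = 2.6293; ρ = a/4 = 0.6573
P₀ = 0.062789 (from M/M/c formula)
C(c,a) = [a^c/(c!(1−ρ))]·P₀ = [47.79128/(24·0.3427)]·0.062789
= 5.81098·0.062789 = 0.364868

Final: 0.364868


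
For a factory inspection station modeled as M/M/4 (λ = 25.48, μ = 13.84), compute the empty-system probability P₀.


a = λ/μ = 25.48/13.84 = 1.8410; ρ = a/c = 0.4603
Σ_{k=0}^{3} a^k/k! (terms k=0..3) = 1.00000 + 1.84104 + 1.69471 + 1.04001 = 5.57577
Tail: a^4/(4!(1−ρ)) = 11.48824/(24·0.5397) = 0.88687
P₀ = 1/(5.57577 + 0.88687) = 1/6.46263 = 0.154736

Final: 0.154736


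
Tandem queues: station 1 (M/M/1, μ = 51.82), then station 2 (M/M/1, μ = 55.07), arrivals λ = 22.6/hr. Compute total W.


Each node sees arrival rate λ = 22.6/hr (tandem ⇒ throughput preserved).
W₁ = 1/(μ₁−λ) = 1/(51.82−22.6) = 0.03422 hr
W₂ = 1/(μ₂−λ) = 1/(55.07−22.6) = 0.03080 hr
W_total = W₁ + W₂ = 0.03422 + 0.03080 = 0.06502 hr

Final: 0.06502 hr


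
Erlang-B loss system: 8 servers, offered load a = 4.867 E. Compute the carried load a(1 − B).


B(8,4.867) = 0.063917 (Erlang-B)
Carried load = a(1 − B) = 4.867·(1 − 0.063917) = 4.867·0.936083 = 4.5559 E

Final: 4.5559 Erlangs


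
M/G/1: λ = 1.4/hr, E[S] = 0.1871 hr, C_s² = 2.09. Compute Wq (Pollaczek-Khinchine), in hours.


ρ = λ·E[S] = 1.4·0.1871 = 0.2619
E[S²] = E[S]²(1+C_s²) = 0.1871²·(1+2.09) = 0.108170
Wq = λ·E[S²]/(2(1−ρ)) = 1.4·0.108170/(2·0.7381) = 0.10259 hr

Final: 0.10259 hr


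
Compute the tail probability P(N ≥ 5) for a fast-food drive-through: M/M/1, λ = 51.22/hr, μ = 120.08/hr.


ρ = 51.22/120.08 = 0.4265
P(N ≥ n) = ρ^n = 0.4265^5 = 0.014120

Final: 0.014120


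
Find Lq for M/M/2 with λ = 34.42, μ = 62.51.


a = λ/μ = 0.5506; ρ = a/2 = 0.2753
P₀ = 0.568239
Lq = P₀·a^c·ρ / (c!·(1−ρ)²) = 0.568239·0.30320·0.2753/(2·0.52517)
= 0.04516

Final: 0.04516


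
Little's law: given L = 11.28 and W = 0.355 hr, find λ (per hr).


λ = L/W = 11.28/0.355 = 31.7746 /hr

Final: 31.7746 /hr


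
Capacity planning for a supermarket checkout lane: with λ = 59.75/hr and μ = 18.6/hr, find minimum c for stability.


Stability requires cμ > λ ⇔ c > λ/μ.
λ/μ = 59.75/18.6 = 3.2124
Minimum integer c = ⌊3.2124⌋ + 1 = 4
Check: 4·18.6 = 74.40 > 59.75, while 3·18.6 = 55.80 ≤ 59.75

Final: 4 servers


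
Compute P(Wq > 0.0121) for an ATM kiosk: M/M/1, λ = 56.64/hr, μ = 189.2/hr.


ρ = 56.64/189.2 = 0.2994
P(Wq > t) = ρ·e^{−(μ−λ)t} = 0.2994·e^{−1.6040}
= 0.2994·0.201095 = 0.060201

Final: 0.060201


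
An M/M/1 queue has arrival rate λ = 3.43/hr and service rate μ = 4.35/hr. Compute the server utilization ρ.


ρ = λ/μ = 3.43/4.35 = 0.7885

Final: 0.7885


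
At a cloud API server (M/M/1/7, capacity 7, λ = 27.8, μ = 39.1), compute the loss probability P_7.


ρ = λ/μ = 27.8/39.1 = 0.7110
P_K = (1−ρ)ρ^K/(1−ρ^(K+1)) = (0.2890·0.091849)/(1 − 0.065305)
= 0.026545/0.934695 = 0.028399

Final: 0.028399


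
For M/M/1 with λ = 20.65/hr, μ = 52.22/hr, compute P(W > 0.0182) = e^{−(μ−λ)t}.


W ~ Exponential(μ−λ) for M/M/1.
μ − λ = 52.22 − 20.65 = 31.5700
P(W > t) = e^{−(μ−λ)t} = e^{−0.5746} = 0.562945

Final: 0.562945


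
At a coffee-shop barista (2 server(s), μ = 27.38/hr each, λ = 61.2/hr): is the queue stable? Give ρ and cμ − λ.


Total capacity cμ = 2·27.38 = 54.76/hr
ρ = λ/(cμ) = 61.2/54.76 = 1.1176
Stable ⇔ ρ < 1: NO
Spare capacity = cμ − λ = 54.76 − 61.2 = -6.44/hr

Final: ρ = 1.1176; unstable; margin = -6.44/hr


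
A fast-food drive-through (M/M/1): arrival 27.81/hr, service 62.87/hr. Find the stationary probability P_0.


ρ = 27.81/62.87 = 0.4423
P_n = (1−ρ)·ρ^n = (1 − 0.4423)·0.4423^0 = 0.5577·1.000000 = 0.557659

Final: 0.557659


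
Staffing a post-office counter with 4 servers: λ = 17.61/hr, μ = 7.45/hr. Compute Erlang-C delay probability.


a = λ/μ = 2.3638; ρ = a/4 = 0.5909
P₀ = 0.086666 (from M/M/c formula)
C(c,a) = [a^c/(c!(1−ρ))]·P₀ = [31.21852/(24·0.4091)]·0.086666
= 3.17990·0.086666 = 0.275590

Final: 0.275590


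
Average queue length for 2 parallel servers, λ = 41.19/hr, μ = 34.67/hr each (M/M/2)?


a = λ/μ = 1.1881; ρ = a/2 = 0.5940
P₀ = 0.254682
Lq = P₀·a^c·ρ / (c!·(1−ρ)²) = 0.254682·1.41148·0.5940/(2·0.16481)
= 0.64783

Final: 0.64783


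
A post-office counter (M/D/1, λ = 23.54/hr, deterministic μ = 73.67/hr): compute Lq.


ρ = 23.54/73.67 = 0.3195
M/D/1: Lq = ρ²/(2(1−ρ)) = 0.1021/(2·0.6805) = 0.07502

Final: 0.07502


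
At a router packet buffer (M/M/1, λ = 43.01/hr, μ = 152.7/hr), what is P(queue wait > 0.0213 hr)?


ρ = 43.01/152.7 = 0.2817
P(Wq > t) = ρ·e^{−(μ−λ)t} = 0.2817·e^{−2.3364}
= 0.2817·0.096675 = 0.027230

Final: 0.027230


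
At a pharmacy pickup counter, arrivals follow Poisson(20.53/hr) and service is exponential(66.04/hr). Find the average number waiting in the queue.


ρ = 20.53/66.04 = 0.3109
Lq = ρ²/(1−ρ) = 0.09664/0.6891 = 0.1402

Final: 0.1402


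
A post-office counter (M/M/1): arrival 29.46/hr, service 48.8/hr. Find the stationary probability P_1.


ρ = 29.46/48.8 = 0.6037
P_n = (1−ρ)·ρ^n = (1 − 0.6037)·0.6037^1 = 0.3963·0.603689 = 0.239249

Final: 0.239249


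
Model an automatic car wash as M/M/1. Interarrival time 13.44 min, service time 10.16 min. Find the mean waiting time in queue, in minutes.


λ = 60/13.44 = 4.4643 /hr
μ = 60/10.16 = 5.9055 /hr
ρ = λ/μ = 4.4643/5.9055 = 0.7560
Wq = ρ/(μ−λ) = 0.7560/(5.9055−4.4643) = 0.52452 hr
In minutes: 0.52452·60 = 31.471 min

Final: 31.471 min


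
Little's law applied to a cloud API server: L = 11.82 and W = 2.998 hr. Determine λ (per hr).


λ = L/W = 11.82/2.998 = 3.9426 /hr

Final: 3.9426 /hr


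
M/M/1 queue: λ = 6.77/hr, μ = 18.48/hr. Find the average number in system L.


ρ = λ/μ = 6.77/18.48 = 0.3663
L = ρ/(1−ρ) = 0.3663/(1 − 0.3663) = 0.3663/0.6337 = 0.5781

Final: 0.5781


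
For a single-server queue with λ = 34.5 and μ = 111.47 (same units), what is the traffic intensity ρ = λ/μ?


ρ = λ/μ = 34.5/111.47 = 0.3095

Final: 0.3095


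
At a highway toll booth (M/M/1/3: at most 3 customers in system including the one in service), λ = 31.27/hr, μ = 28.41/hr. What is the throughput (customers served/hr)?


ρ = 1.1007; P_K = (1−ρ)ρ^3/(1−ρ^4) = 0.287032
λ_eff = λ(1 − P_K) = 31.27·(1 − 0.287032) = 31.27·0.712968 = 22.2945 /hr

Final: 22.2945 /hr


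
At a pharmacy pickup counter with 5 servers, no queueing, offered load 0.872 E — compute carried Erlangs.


B(5,0.872) = 0.001757 (Erlang-B)
Carried load = a(1 − B) = 0.872·(1 − 0.001757) = 0.872·0.998243 = 0.8705 E

Final: 0.8705 Erlangs


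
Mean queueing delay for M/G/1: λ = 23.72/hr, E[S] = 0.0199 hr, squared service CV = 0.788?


ρ = λ·E[S] = 23.72·0.0199 = 0.4720
E[S²] = E[S]²(1+C_s²) = 0.0199²·(1+0.788) = 0.0007081
Wq = λ·E[S²]/(2(1−ρ)) = 23.72·0.0007081/(2·0.5280) = 0.01591 hr

Final: 0.01591 hr


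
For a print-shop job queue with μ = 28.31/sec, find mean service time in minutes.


Mean service time = 1/μ = 1/28.31 second = 0.03532 second
In minutes: 0.03532 × 0.0166667 = 0.0005887 min

Final: 0.0005887 min


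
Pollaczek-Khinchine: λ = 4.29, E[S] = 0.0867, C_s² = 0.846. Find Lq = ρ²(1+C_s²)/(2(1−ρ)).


ρ = λ·E[S] = 4.29·0.0867 = 0.3719
Lq = ρ²(1+C_s²)/(2(1−ρ)) = 0.1383·(1+0.846)/(2·0.6281)
= 0.1383·1.8460/1.2561 = 0.20331

Final: 0.20331


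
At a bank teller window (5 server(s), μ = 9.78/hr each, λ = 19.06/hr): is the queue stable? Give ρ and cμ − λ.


Total capacity cμ = 5·9.78 = 48.90/hr
ρ = λ/(cμ) = 19.06/48.90 = 0.3898
Stable ⇔ ρ < 1: YES
Spare capacity = cμ − λ = 48.90 − 19.06 = 29.84/hr

Final: ρ = 0.3898; stable; margin = 29.84/hr


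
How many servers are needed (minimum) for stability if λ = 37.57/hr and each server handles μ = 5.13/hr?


Stability requires cμ > λ ⇔ c > λ/μ.
λ/μ = 37.57/5.13 = 7.3236
Minimum integer c = ⌊7.3236⌋ + 1 = 8
Check: 8·5.13 = 41.04 > 37.57, while 7·5.13 = 35.91 ≤ 37.57

Final: 8 servers


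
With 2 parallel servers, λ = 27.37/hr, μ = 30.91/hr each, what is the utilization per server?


ρ = λ/(cμ) = 27.37/(2·30.91) = 27.37/61.82 = 0.4427

Final: 0.4427


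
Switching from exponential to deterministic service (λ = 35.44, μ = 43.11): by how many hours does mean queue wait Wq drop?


ρ = 35.44/43.11 = 0.8221
Wq(M/M/1) = ρ/(μ−λ) = 0.8221/7.67 = 0.10718 hr
Wq(M/D/1) = ρ/(2(μ−λ)) = 0.05359 hr
Savings = 0.10718 − 0.05359 = 0.05359 hr

Final: 0.05359 hr


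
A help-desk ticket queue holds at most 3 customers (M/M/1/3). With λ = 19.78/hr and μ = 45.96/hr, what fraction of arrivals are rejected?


ρ = λ/μ = 19.78/45.96 = 0.4304
P_K = (1−ρ)ρ^K/(1−ρ^(K+1)) = (0.5696·0.079715)/(1 − 0.034307)
= 0.045408/0.965693 = 0.047021

Final: 0.047021


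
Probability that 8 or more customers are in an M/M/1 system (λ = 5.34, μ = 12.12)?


ρ = 5.34/12.12 = 0.4406
P(N ≥ n) = ρ^n = 0.4406^8 = 0.001420

Final: 0.001420


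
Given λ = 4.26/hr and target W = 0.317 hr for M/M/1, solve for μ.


W = 1/(μ−λ) ⇒ μ − λ = 1/W = 1/0.317 = 3.1546
μ = λ + 1/W = 4.26 + 3.1546 = 7.4146 per hr

Final: 7.4146 /hr


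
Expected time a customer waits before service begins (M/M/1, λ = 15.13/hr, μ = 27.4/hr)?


ρ = 15.13/27.4 = 0.5522
Wq = ρ/(μ−λ) = 0.5522/(27.4 − 15.13) = 0.5522/12.27 = 0.04500 hr

Final: 0.04500 hr


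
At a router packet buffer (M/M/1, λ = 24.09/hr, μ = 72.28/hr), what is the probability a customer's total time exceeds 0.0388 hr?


W ~ Exponential(μ−λ) for M/M/1.
μ − λ = 72.28 − 24.09 = 48.1900
P(W > t) = e^{−(μ−λ)t} = e^{−1.8698} = 0.154159

Final: 0.154159


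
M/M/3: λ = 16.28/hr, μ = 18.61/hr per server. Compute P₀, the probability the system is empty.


a = λ/μ = 16.28/18.61 = 0.8748; ρ = a/c = 0.2916
Σ_{k=0}^{2} a^k/k! (terms k=0..2) = 1.00000 + 0.87480 + 0.38264 = 2.25743
Tail: a^3/(3!(1−ρ)) = 0.66946/(6·0.7084) = 0.15750
P₀ = 1/(2.25743 + 0.15750) = 1/2.41494 = 0.414089

Final: 0.414089


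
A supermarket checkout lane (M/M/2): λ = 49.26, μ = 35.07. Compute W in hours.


a = 1.4046; ρ = 0.7023; P₀ = 0.174874
Lq = P₀·a^c·ρ/(c!(1−ρ)²) = 1.36714
Wq = Lq/λ = 1.36714/49.26 = 0.02775 hr
W = Wq + 1/μ = 0.02775 + 0.02851 = 0.05627 hr

Final: 0.05627 hr


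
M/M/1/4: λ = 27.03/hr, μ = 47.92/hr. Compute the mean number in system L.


ρ = 27.03/47.92 = 0.5641
L = ρ[1 − (K+1)ρ^K + Kρ^(K+1)] / [(1−ρ)(1−ρ^(K+1))]
Numerator: 0.5641·(1 − 5·0.101232 + 4·0.057101) = 0.407394
Denominator: (0.4359)·(0.942899) = 0.411042
L = 0.407394/0.411042 = 0.9911

Final: 0.9911


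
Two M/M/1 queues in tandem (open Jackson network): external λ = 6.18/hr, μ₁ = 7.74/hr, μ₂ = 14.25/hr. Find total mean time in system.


Each node sees arrival rate λ = 6.18/hr (tandem ⇒ throughput preserved).
W₁ = 1/(μ₁−λ) = 1/(7.74−6.18) = 0.64103 hr
W₂ = 1/(μ₂−λ) = 1/(14.25−6.18) = 0.12392 hr
W_total = W₁ + W₂ = 0.64103 + 0.12392 = 0.76494 hr

Final: 0.76494 hr


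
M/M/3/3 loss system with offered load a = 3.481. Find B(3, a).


B(c,a) = (a^c/c!) / Σ_{k=0}^{c} a^k/k!
a^3/3! = 7.030089
Σ terms (k=0..3): 1.00000 + 3.48100 + 6.05868 + 7.03009 = 17.569769
B = 7.030089/17.569769 = 0.400124

Final: 0.400124


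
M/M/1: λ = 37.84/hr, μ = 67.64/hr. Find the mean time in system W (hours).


W = 1/(μ−λ) = 1/(67.64 − 37.84) = 1/29.80 = 0.03356 hr

Final: 0.03356 hr


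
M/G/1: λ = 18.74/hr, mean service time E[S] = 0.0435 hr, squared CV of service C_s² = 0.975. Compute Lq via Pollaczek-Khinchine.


ρ = λ·E[S] = 18.74·0.0435 = 0.8152
Lq = ρ²(1+C_s²)/(2(1−ρ)) = 0.6645·(1+0.975)/(2·0.1848)
= 0.6645·1.9750/0.3696 = 3.55083

Final: 3.55083


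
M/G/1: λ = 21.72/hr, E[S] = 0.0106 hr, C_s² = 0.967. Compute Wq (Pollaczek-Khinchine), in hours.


ρ = λ·E[S] = 21.72·0.0106 = 0.2302
E[S²] = E[S]²(1+C_s²) = 0.0106²·(1+0.967) = 0.0002210
Wq = λ·E[S²]/(2(1−ρ)) = 21.72·0.0002210/(2·0.7698) = 0.003118 hr

Final: 0.003118 hr


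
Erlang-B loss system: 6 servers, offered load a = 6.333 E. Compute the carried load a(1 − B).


B(6,6.333) = 0.287893 (Erlang-B)
Carried load = a(1 − B) = 6.333·(1 − 0.287893) = 6.333·0.712107 = 4.5098 E

Final: 4.5098 Erlangs


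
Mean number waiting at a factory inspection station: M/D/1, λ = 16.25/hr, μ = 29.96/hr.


ρ = 16.25/29.96 = 0.5424
M/D/1: Lq = ρ²/(2(1−ρ)) = 0.2942/(2·0.4576) = 0.32144

Final: 0.32144


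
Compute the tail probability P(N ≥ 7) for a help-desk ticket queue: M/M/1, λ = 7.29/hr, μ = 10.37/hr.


ρ = 7.29/10.37 = 0.7030
P(N ≥ n) = ρ^n = 0.7030^7 = 0.084848

Final: 0.084848


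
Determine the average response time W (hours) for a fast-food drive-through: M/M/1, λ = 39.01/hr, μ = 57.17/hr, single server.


W = 1/(μ−λ) = 1/(57.17 − 39.01) = 1/18.16 = 0.05507 hr

Final: 0.05507 hr


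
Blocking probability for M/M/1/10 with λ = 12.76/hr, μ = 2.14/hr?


ρ = λ/μ = 12.76/2.14 = 5.9626
P_K = (1−ρ)ρ^K/(1−ρ^(K+1)) = (-4.9626·56802704.036170)/(1 − 338692758.645575)
= -281890054.609405/-338692757.645575 = 0.832288

Final: 0.832288


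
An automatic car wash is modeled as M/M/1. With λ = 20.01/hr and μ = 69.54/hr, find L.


ρ = λ/μ = 20.01/69.54 = 0.2877
L = ρ/(1−ρ) = 0.2877/(1 − 0.2877) = 0.2877/0.7123 = 0.4040

Final: 0.4040


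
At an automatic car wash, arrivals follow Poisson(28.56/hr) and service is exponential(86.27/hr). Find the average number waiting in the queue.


ρ = 28.56/86.27 = 0.3311
Lq = ρ²/(1−ρ) = 0.1096/0.6689 = 0.1638

Final: 0.1638


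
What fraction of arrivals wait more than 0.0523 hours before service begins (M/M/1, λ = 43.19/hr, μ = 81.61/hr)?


ρ = 43.19/81.61 = 0.5292
P(Wq > t) = ρ·e^{−(μ−λ)t} = 0.5292·e^{−2.0094}
= 0.5292·0.134074 = 0.070955

Final: 0.070955


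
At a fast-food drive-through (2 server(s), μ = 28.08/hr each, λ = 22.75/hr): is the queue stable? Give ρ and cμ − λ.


Total capacity cμ = 2·28.08 = 56.16/hr
ρ = λ/(cμ) = 22.75/56.16 = 0.4051
Stable ⇔ ρ < 1: YES
Spare capacity = cμ − λ = 56.16 − 22.75 = 33.41/hr

Final: ρ = 0.4051; stable; margin = 33.41/hr


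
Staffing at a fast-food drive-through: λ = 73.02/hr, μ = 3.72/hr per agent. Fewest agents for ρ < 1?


Stability requires cμ > λ ⇔ c > λ/μ.
λ/μ = 73.02/3.72 = 19.6290
Minimum integer c = ⌊19.6290⌋ + 1 = 20
Check: 20·3.72 = 74.40 > 73.02, while 19·3.72 = 70.68 ≤ 73.02

Final: 20 servers


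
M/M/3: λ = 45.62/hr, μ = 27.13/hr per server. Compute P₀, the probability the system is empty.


a = λ/μ = 45.62/27.13 = 1.6815; ρ = a/c = 0.5605
Σ_{k=0}^{2} a^k/k! (terms k=0..2) = 1.00000 + 1.68153 + 1.41378 = 4.09531
Tail: a^3/(3!(1−ρ)) = 4.75463/(6·0.4395) = 1.80309
P₀ = 1/(4.09531 + 1.80309) = 1/5.89840 = 0.169537

Final: 0.169537


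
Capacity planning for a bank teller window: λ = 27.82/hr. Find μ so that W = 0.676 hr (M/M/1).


W = 1/(μ−λ) ⇒ μ − λ = 1/W = 1/0.676 = 1.4793
μ = λ + 1/W = 27.82 + 1.4793 = 29.2993 per hr

Final: 29.2993 /hr


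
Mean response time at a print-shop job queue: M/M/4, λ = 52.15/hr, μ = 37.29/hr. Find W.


a = 1.3985; ρ = 0.3496; P₀ = 0.245259
Lq = P₀·a^c·ρ/(c!(1−ρ)²) = 0.03231
Wq = Lq/λ = 0.03231/52.15 = 0.0006196 hr
W = Wq + 1/μ = 0.0006196 + 0.02682 = 0.02744 hr

Final: 0.02744 hr


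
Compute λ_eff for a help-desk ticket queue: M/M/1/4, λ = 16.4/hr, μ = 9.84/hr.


ρ = 1.6667; P_K = (1−ρ)ρ^4/(1−ρ^5) = 0.433727
λ_eff = λ(1 − P_K) = 16.4·(1 − 0.433727) = 16.4·0.566273 = 9.2869 /hr

Final: 9.2869 /hr


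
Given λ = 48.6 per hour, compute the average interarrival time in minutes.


Mean interarrival time = 1/λ = 1/48.6 hour = 0.02058 hour
In minutes: 0.02058 × 60 = 1.2346 min

Final: 1.2346 min


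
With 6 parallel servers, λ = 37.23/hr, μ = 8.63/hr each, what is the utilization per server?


ρ = λ/(cμ) = 37.23/(6·8.63) = 37.23/51.78 = 0.7190

Final: 0.7190


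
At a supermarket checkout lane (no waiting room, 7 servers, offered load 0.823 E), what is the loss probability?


B(c,a) = (a^c/c!) / Σ_{k=0}^{c} a^k/k!
a^7/7! = 0.00005074
Σ terms (k=0..7): 1.00000 + 0.82300 + 0.33866 + 0.09291 + 0.01912 + 0.003146 + 0.0004316 + 0.00005074 = 2.277316
B = 0.00005074/2.277316 = 0.00002228

Final: 0.00002228


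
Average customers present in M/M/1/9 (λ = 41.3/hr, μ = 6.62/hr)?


ρ = 41.3/6.62 = 6.2387
L = ρ[1 − (K+1)ρ^K + Kρ^(K+1)] / [(1−ρ)(1−ρ^(K+1))]
Numerator: 6.2387·(1 − 10·14316226.470812 + 9·89314222.544495) = 4121675986.199872
Denominator: (-5.2387)·(-89314221.544495) = 467887795.039740
L = 4121675986.199872/467887795.039740 = 8.8091

Final: 8.8091


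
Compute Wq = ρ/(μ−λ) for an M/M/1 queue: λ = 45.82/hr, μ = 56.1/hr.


ρ = 45.82/56.1 = 0.8168
Wq = ρ/(μ−λ) = 0.8168/(56.1 − 45.82) = 0.8168/10.28 = 0.07945 hr

Final: 0.07945 hr


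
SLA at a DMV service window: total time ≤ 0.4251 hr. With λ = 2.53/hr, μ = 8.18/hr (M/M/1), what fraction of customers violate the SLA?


W ~ Exponential(μ−λ) for M/M/1.
μ − λ = 8.18 − 2.53 = 5.6500
P(W > t) = e^{−(μ−λ)t} = e^{−2.4018} = 0.090553

Final: 0.090553


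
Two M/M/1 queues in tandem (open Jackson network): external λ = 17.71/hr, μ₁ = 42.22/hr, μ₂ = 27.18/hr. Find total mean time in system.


Each node sees arrival rate λ = 17.71/hr (tandem ⇒ throughput preserved).
W₁ = 1/(μ₁−λ) = 1/(42.22−17.71) = 0.04080 hr
W₂ = 1/(μ₂−λ) = 1/(27.18−17.71) = 0.10560 hr
W_total = W₁ + W₂ = 0.04080 + 0.10560 = 0.14640 hr

Final: 0.14640 hr


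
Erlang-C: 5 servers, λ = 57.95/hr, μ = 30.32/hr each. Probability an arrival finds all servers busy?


a = λ/μ = 1.9113; ρ = a/5 = 0.3823
P₀ = 0.147027 (from M/M/c formula)
C(c,a) = [a^c/(c!(1−ρ))]·P₀ = [25.50476/(120·0.6177)]·0.147027
= 0.34406·0.147027 = 0.050586

Final: 0.050586


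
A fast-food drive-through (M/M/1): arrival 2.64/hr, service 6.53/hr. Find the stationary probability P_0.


ρ = 2.64/6.53 = 0.4043
P_n = (1−ρ)·ρ^n = (1 − 0.4043)·0.4043^0 = 0.5957·1.000000 = 0.595712

Final: 0.595712


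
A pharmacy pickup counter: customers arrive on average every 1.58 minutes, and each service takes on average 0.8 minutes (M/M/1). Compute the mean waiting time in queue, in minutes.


λ = 60/1.58 = 37.9747 /hr
μ = 60/0.8 = 75.0000 /hr
ρ = λ/μ = 37.9747/75.0000 = 0.5063
Wq = ρ/(μ−λ) = 0.5063/(75.0000−37.9747) = 0.01368 hr
In minutes: 0.01368·60 = 0.8205 min

Final: 0.8205 min


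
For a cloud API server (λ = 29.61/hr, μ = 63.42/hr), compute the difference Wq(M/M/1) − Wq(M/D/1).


ρ = 29.61/63.42 = 0.4669
Wq(M/M/1) = ρ/(μ−λ) = 0.4669/33.81 = 0.01381 hr
Wq(M/D/1) = ρ/(2(μ−λ)) = 0.006905 hr
Savings = 0.01381 − 0.006905 = 0.006905 hr

Final: 0.006905 hr


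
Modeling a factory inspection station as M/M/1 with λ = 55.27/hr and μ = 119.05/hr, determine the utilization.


ρ = λ/μ = 55.27/119.05 = 0.4643

Final: 0.4643


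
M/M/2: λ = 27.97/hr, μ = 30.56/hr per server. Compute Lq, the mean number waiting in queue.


a = λ/μ = 0.9152; ρ = a/2 = 0.4576
P₀ = 0.372096
Lq = P₀·a^c·ρ / (c!·(1−ρ)²) = 0.372096·0.83768·0.4576/(2·0.29417)
= 0.24244

Final: 0.24244


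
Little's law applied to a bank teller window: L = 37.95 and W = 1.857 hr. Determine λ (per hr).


λ = L/W = 37.95/1.857 = 20.4362 /hr

Final: 20.4362 /hr


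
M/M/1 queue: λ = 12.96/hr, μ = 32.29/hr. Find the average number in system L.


ρ = λ/μ = 12.96/32.29 = 0.4014
L = ρ/(1−ρ) = 0.4014/(1 − 0.4014) = 0.4014/0.5986 = 0.6705

Final: 0.6705


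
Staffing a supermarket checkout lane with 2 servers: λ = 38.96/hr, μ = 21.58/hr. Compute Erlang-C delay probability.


a = λ/μ = 1.8054; ρ = a/2 = 0.9027
P₀ = 0.051145 (from M/M/c formula)
C(c,a) = [a^c/(c!(1−ρ))]·P₀ = [3.25938/(2·0.09731)]·0.051145
= 16.74701·0.051145 = 0.856520

Final: 0.856520


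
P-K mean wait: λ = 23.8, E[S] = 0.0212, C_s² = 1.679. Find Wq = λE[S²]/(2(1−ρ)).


ρ = λ·E[S] = 23.8·0.0212 = 0.5046
E[S²] = E[S]²(1+C_s²) = 0.0212²·(1+1.679) = 0.001204
Wq = λ·E[S²]/(2(1−ρ)) = 23.8·0.001204/(2·0.4954) = 0.02892 hr

Final: 0.02892 hr


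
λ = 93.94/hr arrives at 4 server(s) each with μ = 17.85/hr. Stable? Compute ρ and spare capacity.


Total capacity cμ = 4·17.85 = 71.40/hr
ρ = λ/(cμ) = 93.94/71.40 = 1.3157
Stable ⇔ ρ < 1: NO
Spare capacity = cμ − λ = 71.40 − 93.94 = -22.54/hr

Final: ρ = 1.3157; unstable; margin = -22.54/hr


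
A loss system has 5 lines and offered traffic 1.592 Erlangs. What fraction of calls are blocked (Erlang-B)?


B(c,a) = (a^c/c!) / Σ_{k=0}^{c} a^k/k!
a^5/5! = 0.085219
Σ terms (k=0..5): 1.00000 + 1.59200 + 1.26723 + 0.67248 + 0.26765 + 0.08522 = 4.884574
B = 0.085219/4.884574 = 0.017446

Final: 0.017446


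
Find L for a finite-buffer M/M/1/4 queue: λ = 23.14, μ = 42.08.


ρ = 23.14/42.08 = 0.5499
L = ρ[1 − (K+1)ρ^K + Kρ^(K+1)] / [(1−ρ)(1−ρ^(K+1))]
Numerator: 0.5499·(1 − 5·0.091443 + 4·0.050285) = 0.409088
Denominator: (0.4501)·(0.949715) = 0.427462
L = 0.409088/0.427462 = 0.9570

Final: 0.9570


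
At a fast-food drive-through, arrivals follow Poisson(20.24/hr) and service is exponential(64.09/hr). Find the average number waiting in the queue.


ρ = 20.24/64.09 = 0.3158
Lq = ρ²/(1−ρ) = 0.09973/0.6842 = 0.1458

Final: 0.1458


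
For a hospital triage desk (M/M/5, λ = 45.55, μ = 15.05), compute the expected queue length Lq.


a = λ/μ = 3.0266; ρ = a/5 = 0.6053
P₀ = 0.045278
Lq = P₀·a^c·ρ / (c!·(1−ρ)²) = 0.045278·253.95654·0.6053/(120·0.15578)
= 0.37235

Final: 0.37235


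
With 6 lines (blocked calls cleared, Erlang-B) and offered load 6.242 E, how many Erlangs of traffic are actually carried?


B(6,6.242) = 0.281697 (Erlang-B)
Carried load = a(1 − B) = 6.242·(1 − 0.281697) = 6.242·0.718303 = 4.4836 E

Final: 4.4836 Erlangs


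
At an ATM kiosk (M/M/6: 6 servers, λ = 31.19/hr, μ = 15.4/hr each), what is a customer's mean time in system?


a = 2.0253; ρ = 0.3376; P₀ = 0.131740
Lq = P₀·a^c·ρ/(c!(1−ρ)²) = 0.009714
Wq = Lq/λ = 0.009714/31.19 = 0.0003114 hr
W = Wq + 1/μ = 0.0003114 + 0.06494 = 0.06525 hr

Final: 0.06525 hr


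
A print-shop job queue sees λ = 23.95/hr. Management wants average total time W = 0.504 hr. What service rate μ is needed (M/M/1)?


W = 1/(μ−λ) ⇒ μ − λ = 1/W = 1/0.504 = 1.9841
μ = λ + 1/W = 23.95 + 1.9841 = 25.9341 per hr

Final: 25.9341 /hr


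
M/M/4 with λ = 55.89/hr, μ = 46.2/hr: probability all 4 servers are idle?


a = λ/μ = 55.89/46.2 = 1.2097; ρ = a/c = 0.3024
Σ_{k=0}^{3} a^k/k! (terms k=0..3) = 1.00000 + 1.20974 + 0.73174 + 0.29507 = 3.23655
Tail: a^4/(4!(1−ρ)) = 2.14175/(24·0.6976) = 0.12793
P₀ = 1/(3.23655 + 0.12793) = 1/3.36448 = 0.297223

Final: 0.297223


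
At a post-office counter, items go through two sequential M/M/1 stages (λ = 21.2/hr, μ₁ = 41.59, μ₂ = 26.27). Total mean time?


Each node sees arrival rate λ = 21.2/hr (tandem ⇒ throughput preserved).
W₁ = 1/(μ₁−λ) = 1/(41.59−21.2) = 0.04904 hr
W₂ = 1/(μ₂−λ) = 1/(26.27−21.2) = 0.19724 hr
W_total = W₁ + W₂ = 0.04904 + 0.19724 = 0.24628 hr

Final: 0.24628 hr


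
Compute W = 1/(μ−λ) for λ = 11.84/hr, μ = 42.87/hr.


W = 1/(μ−λ) = 1/(42.87 − 11.84) = 1/31.03 = 0.03223 hr

Final: 0.03223 hr


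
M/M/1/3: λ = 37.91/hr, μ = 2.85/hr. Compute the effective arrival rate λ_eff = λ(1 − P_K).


ρ = 13.3018; P_K = (1−ρ)ρ^3/(1−ρ^4) = 0.924851
λ_eff = λ(1 − P_K) = 37.91·(1 − 0.924851) = 37.91·0.075149 = 2.8489 /hr

Final: 2.8489 /hr


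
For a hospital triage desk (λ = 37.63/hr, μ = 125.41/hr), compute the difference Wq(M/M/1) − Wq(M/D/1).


ρ = 37.63/125.41 = 0.3001
Wq(M/M/1) = ρ/(μ−λ) = 0.3001/87.78 = 0.003418 hr
Wq(M/D/1) = ρ/(2(μ−λ)) = 0.001709 hr
Savings = 0.003418 − 0.001709 = 0.001709 hr

Final: 0.001709 hr


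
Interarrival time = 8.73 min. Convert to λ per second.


λ = 1/(interarrival time) in consistent units.
1 second = 0.0166667 min, so λ = 0.0166667/8.73 = 0.001909 per second

Final: 0.001909 /sec


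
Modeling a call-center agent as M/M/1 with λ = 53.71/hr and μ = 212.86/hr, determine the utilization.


ρ = λ/μ = 53.71/212.86 = 0.2523

Final: 0.2523


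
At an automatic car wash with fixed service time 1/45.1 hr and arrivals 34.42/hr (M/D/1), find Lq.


ρ = 34.42/45.1 = 0.7632
M/D/1: Lq = ρ²/(2(1−ρ)) = 0.5825/(2·0.2368) = 1.22983

Final: 1.22983


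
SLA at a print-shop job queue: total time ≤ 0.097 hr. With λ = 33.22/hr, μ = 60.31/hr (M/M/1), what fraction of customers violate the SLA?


W ~ Exponential(μ−λ) for M/M/1.
μ − λ = 60.31 − 33.22 = 27.0900
P(W > t) = e^{−(μ−λ)t} = e^{−2.6277} = 0.072242

Final: 0.072242


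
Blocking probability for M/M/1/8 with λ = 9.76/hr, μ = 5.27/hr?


ρ = λ/μ = 9.76/5.27 = 1.8520
P_K = (1−ρ)ρ^K/(1−ρ^(K+1)) = (-0.8520·138.392839)/(1 − 256.302488)
= -117.909649/-255.302488 = 0.461843

Final: 0.461843


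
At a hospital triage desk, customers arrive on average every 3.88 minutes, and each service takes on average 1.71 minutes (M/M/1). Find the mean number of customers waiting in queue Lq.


λ = 60/3.88 = 15.4639 /hr
μ = 60/1.71 = 35.0877 /hr
ρ = λ/μ = 15.4639/35.0877 = 0.4407
Lq = ρ²/(1−ρ) = 0.1942/0.5593 = 0.3473

Final: 0.3473


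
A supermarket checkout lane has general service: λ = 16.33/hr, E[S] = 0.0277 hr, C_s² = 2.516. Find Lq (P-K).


ρ = λ·E[S] = 16.33·0.0277 = 0.4523
Lq = ρ²(1+C_s²)/(2(1−ρ)) = 0.2046·(1+2.516)/(2·0.5477)
= 0.2046·3.5160/1.0953 = 0.65681

Final: 0.65681


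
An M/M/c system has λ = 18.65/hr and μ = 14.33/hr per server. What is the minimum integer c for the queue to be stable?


Stability requires cμ > λ ⇔ c > λ/μ.
λ/μ = 18.65/14.33 = 1.3015
Minimum integer c = ⌊1.3015⌋ + 1 = 2
Check: 2·14.33 = 28.66 > 18.65, while 1·14.33 = 14.33 ≤ 18.65

Final: 2 servers


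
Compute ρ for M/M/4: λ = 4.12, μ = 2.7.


ρ = λ/(cμ) = 4.12/(4·2.7) = 4.12/10.80 = 0.3815

Final: 0.3815


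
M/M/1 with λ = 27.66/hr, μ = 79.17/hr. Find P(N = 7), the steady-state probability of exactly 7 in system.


ρ = 27.66/79.17 = 0.3494
P_n = (1−ρ)·ρ^n = (1 − 0.3494)·0.3494^7 = 0.6506·0.0006354 = 0.0004134

Final: 0.0004134


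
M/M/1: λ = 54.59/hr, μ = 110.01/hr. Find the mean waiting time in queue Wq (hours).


ρ = 54.59/110.01 = 0.4962
Wq = ρ/(μ−λ) = 0.4962/(110.01 − 54.59) = 0.4962/55.42 = 0.008954 hr

Final: 0.008954 hr


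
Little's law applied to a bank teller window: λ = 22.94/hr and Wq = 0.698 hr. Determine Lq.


Lq = λWq = 22.94·0.698 = 16.0121

Final: 16.0121


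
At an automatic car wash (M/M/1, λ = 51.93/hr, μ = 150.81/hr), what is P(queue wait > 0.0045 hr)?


ρ = 51.93/150.81 = 0.3443
P(Wq > t) = ρ·e^{−(μ−λ)t} = 0.3443·e^{−0.4450}
= 0.3443·0.640850 = 0.220671

Final: 0.220671


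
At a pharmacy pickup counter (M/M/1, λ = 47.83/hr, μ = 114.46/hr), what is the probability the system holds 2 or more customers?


ρ = 47.83/114.46 = 0.4179
P(N ≥ n) = ρ^n = 0.4179^2 = 0.174620

Final: 0.174620


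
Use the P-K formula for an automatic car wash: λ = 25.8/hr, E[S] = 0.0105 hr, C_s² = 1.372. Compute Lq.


ρ = λ·E[S] = 25.8·0.0105 = 0.2709
Lq = ρ²(1+C_s²)/(2(1−ρ)) = 0.07339·(1+1.372)/(2·0.7291)
= 0.07339·2.3720/1.4582 = 0.11938

Final: 0.11938


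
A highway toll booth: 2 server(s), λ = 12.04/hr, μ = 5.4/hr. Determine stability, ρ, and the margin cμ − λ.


Total capacity cμ = 2·5.4 = 10.80/hr
ρ = λ/(cμ) = 12.04/10.80 = 1.1148
Stable ⇔ ρ < 1: NO
Spare capacity = cμ − λ = 10.80 − 12.04 = -1.24/hr

Final: ρ = 1.1148; unstable; margin = -1.24/hr


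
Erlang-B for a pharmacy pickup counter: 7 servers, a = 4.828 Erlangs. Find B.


B(c,a) = (a^c/c!) / Σ_{k=0}^{c} a^k/k!
a^7/7! = 12.132220
Σ terms (k=0..7): 1.00000 + 4.82800 + 11.65479 + 18.75645 + 22.63903 + 21.86025 + 17.59021 + 12.13222 = 110.460946
B = 12.132220/110.460946 = 0.109833

Final: 0.109833


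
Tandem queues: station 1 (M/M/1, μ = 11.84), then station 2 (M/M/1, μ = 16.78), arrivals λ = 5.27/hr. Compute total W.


Each node sees arrival rate λ = 5.27/hr (tandem ⇒ throughput preserved).
W₁ = 1/(μ₁−λ) = 1/(11.84−5.27) = 0.15221 hr
W₂ = 1/(μ₂−λ) = 1/(16.78−5.27) = 0.08688 hr
W_total = W₁ + W₂ = 0.15221 + 0.08688 = 0.23909 hr

Final: 0.23909 hr


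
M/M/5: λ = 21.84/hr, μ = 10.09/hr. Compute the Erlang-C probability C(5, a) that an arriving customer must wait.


a = λ/μ = 2.1645; ρ = a/5 = 0.4329
P₀ = 0.113507 (from M/M/c formula)
C(c,a) = [a^c/(c!(1−ρ))]·P₀ = [47.51244/(120·0.5671)]·0.113507
= 0.69818·0.113507 = 0.079248

Final: 0.079248


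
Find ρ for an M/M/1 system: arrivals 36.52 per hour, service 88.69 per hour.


ρ = λ/μ = 36.52/88.69 = 0.4118

Final: 0.4118


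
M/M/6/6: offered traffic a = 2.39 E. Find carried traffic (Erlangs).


B(6,2.39) = 0.023991 (Erlang-B)
Carried load = a(1 − B) = 2.39·(1 − 0.023991) = 2.39·0.976009 = 2.3327 E

Final: 2.3327 Erlangs


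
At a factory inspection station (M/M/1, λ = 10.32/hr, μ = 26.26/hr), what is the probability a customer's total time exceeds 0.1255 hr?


W ~ Exponential(μ−λ) for M/M/1.
μ − λ = 26.26 − 10.32 = 15.9400
P(W > t) = e^{−(μ−λ)t} = e^{−2.0005} = 0.135272

Final: 0.135272


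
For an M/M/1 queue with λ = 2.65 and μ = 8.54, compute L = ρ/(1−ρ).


ρ = λ/μ = 2.65/8.54 = 0.3103
L = ρ/(1−ρ) = 0.3103/(1 − 0.3103) = 0.3103/0.6897 = 0.4499

Final: 0.4499


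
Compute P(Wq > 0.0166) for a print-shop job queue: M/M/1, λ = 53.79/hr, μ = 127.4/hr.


ρ = 53.79/127.4 = 0.4222
P(Wq > t) = ρ·e^{−(μ−λ)t} = 0.4222·e^{−1.2219}
= 0.4222·0.294662 = 0.124410

Final: 0.124410
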